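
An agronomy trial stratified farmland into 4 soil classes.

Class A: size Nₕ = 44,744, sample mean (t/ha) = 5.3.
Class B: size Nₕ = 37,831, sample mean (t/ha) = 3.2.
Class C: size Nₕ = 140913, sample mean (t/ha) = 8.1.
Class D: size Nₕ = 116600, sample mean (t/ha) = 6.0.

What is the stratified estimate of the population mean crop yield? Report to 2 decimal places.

6.47

N = 44744 + 37831 + 140913 + 116600 = 340088.
Weight each subgroup mean by Nₕ/N and sum.
Σ Nₕx̄ₕ = 44744·5.3 + 37831·3.2 + 140913·8.1 + 116600·6.0 = 237143.2 + 121059.2 + 1141395.3 + 699600 = 2199197.7.
Divide by N: 2199197.7 / 340088 = 6.4666... → 6.47.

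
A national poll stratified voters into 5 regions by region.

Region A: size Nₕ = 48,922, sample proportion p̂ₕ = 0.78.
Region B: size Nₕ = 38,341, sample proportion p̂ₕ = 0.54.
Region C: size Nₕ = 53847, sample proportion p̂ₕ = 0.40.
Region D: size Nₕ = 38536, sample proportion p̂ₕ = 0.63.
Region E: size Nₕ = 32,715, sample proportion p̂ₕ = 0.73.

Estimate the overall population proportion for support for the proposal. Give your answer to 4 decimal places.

Wₕ = Nₕ/N with N = 212361: 0.2304, 0.1805, 0.2536, 0.1815, 0.1541.
p̂_st = 0.2304·0.78 + 0.1805·0.54 + 0.2536·0.40 + 0.1815·0.63 + 0.1541·0.73 ≈ 0.605392... → 0.6054.

0.6054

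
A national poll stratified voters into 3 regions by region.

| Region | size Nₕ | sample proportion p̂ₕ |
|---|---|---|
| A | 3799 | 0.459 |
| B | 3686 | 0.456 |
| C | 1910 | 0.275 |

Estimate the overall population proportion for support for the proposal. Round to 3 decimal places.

Wₕ = Nₕ/N with N = 9395: 0.4044, 0.3923, 0.2033.
p̂_st = 0.4044·0.459 + 0.3923·0.456 + 0.2033·0.275 ≈ 0.42042... → 0.420.

0.420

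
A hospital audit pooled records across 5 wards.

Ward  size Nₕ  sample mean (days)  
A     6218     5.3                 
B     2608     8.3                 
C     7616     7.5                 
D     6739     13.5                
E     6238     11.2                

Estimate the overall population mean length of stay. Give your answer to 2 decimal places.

N = 6218 + 2608 + 7616 + 6739 + 6238 = 29419.
Weight each subgroup mean by Nₕ/N and sum.
Σ Nₕx̄ₕ = 6218·5.3 + 2608·8.3 + 7616·7.5 + 6739·13.5 + 6238·11.2 = 32955.4 + 21646.4 + 57120 + 90976.5 + 69865.6 = 272563.9.
Divide by N: 272563.9 / 29419 = 9.2649... → 9.26.

9.26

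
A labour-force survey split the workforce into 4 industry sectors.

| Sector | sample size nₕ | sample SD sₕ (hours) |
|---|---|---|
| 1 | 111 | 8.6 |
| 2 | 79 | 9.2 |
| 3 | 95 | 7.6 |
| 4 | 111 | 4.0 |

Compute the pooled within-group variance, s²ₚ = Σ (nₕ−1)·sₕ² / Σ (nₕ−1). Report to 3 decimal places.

55.936

1: (111−1)·8.6² = 110·73.96 = 8135.6
2: (79−1)·9.2² = 78·84.64 = 6601.92
3: (95−1)·7.6² = 94·57.76 = 5429.44
4: (111−1)·4.0² = 110·16 = 1760
Numerator = 21926.96; denominator = Σ(nₕ−1) = 392.
s²ₚ = 21926.96/392 = 55.93612... → 55.936.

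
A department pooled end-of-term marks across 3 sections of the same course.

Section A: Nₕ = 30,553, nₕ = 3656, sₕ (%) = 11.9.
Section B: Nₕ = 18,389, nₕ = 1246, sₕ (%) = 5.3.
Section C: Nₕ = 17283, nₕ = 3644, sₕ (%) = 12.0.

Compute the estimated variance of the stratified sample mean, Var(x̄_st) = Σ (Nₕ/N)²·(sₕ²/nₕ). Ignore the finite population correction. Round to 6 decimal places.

0.012674

N = 66225. Term for each stratum: Wₕ²sₕ²/nₕ.
Var(x̄_st) = 0.008244257 + 0.001738225 + 0.002691401 = 0.012673883 → 0.012674.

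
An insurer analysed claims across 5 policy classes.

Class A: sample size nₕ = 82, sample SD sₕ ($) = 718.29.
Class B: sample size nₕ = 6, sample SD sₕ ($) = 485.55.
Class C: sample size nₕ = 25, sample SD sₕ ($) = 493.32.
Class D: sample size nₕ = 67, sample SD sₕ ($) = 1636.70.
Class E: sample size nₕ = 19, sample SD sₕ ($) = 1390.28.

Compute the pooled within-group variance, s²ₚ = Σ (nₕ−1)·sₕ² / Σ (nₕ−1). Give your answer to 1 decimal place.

1342280.8

Degrees of freedom: 81 + 5 + 24 + 66 + 18 = 194.
Σ(nₕ−1)sₕ² = 81·515940.5241 + 5·235758.8025 + 24·243364.6224 + 66·2678786.89 + 18·1932878.4784 = 260402474.7534.
s²ₚ = 260402474.7534 / 194 = 1342280.798... → 1342280.8.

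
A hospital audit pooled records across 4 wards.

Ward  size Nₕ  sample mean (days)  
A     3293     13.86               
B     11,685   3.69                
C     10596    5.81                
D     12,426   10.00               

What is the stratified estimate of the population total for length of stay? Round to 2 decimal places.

274581.39

Population total = Σ Nₕ·x̄ₕ (each stratum's size times its mean).
3293·13.86 + 11685·3.69 + 10596·5.81 + 12426·10.00 = 45640.98 + 43117.65 + 61562.76 + 124260 = 274581.39.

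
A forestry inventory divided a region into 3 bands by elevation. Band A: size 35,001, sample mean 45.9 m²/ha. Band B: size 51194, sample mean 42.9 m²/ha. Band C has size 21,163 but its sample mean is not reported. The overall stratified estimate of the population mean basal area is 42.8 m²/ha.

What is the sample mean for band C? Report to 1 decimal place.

N = 35001 + 51194 + 21163 = 107358.
Overall total = μ·N = 42.8·107358 = 4594922.4.
Subtract the known strata: 35001·45.9 + 51194·42.9 = 3802768.5.
Remaining total for band C: 4594922.4 − 3802768.5 = 792153.9.
Divide by its size: 792153.9 / 21163 = 37.431... → 37.4.

37.4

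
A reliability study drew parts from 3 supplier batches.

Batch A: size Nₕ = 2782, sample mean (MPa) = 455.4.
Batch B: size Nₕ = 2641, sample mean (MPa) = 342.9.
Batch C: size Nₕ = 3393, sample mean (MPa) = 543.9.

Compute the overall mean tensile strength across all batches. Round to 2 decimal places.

N = 8816; weights Wₕ = Nₕ/N = (0.3156, 0.2996, 0.3849).
x̄_st = Σ Wₕ·x̄ₕ = 0.3156·455.4 + 0.2996·342.9 + 0.3849·543.9 ≈ 455.7593...
→ 455.76.

455.76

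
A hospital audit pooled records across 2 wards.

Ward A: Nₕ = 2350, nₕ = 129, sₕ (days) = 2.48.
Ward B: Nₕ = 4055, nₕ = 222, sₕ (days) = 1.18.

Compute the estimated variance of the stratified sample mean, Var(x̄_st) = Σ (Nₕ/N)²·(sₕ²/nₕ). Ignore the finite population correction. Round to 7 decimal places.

0.0089321

N = 6405; Wₕ = Nₕ/N.
ward A: (2350/6405)²·2.48²/129 = 0.0064181684
ward B: (4055/6405)²·1.18²/222 = 0.0025139376
Sum = 0.0089321060 → 0.0089321.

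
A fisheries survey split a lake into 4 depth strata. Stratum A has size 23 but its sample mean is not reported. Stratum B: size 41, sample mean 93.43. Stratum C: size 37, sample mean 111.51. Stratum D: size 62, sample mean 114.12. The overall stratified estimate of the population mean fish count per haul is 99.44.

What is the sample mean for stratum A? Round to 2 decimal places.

Σ Nₕx̄ₕ = N·μ, so 23·x̄_A = 163·99.44 − (41·93.43 + 37·111.51 + 62·114.12).
= 16208.72 − 15031.94 = 1176.78.
x̄_A = 1176.78 / 23 = 51.1643... → 51.16.

51.16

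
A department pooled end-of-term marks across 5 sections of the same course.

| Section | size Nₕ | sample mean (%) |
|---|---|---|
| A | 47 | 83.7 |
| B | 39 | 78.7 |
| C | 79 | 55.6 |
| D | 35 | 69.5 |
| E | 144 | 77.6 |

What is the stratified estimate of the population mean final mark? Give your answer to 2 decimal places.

x̄_st = (Σ Nₕx̄ₕ) / (Σ Nₕ) = (47·83.7 + 39·78.7 + 79·55.6 + 35·69.5 + 144·77.6) / 344
= 25002.5 / 344 = 72.6817... → 72.68.

72.68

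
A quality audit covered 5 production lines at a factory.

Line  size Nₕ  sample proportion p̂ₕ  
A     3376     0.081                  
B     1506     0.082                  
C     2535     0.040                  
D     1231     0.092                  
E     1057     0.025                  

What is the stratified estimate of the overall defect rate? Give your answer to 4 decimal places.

Wₕ = Nₕ/N with N = 9705: 0.3479, 0.1552, 0.2612, 0.1268, 0.1089.
p̂_st = 0.3479·0.081 + 0.1552·0.082 + 0.2612·0.040 + 0.1268·0.092 + 0.1089·0.025 ≈ 0.065742... → 0.0657.

0.0657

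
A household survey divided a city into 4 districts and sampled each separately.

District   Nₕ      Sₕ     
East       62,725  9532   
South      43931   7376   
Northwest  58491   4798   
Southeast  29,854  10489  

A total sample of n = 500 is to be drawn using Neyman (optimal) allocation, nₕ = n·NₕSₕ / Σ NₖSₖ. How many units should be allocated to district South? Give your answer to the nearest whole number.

East: NₕSₕ = 62725·9532 = 597894700
South: NₕSₕ = 43931·7376 = 324035056
Northwest: NₕSₕ = 58491·4798 = 280639818
Southeast: NₕSₕ = 29854·10489 = 313138606
Σ NₕSₕ = 1515708180.
n_South = 500·324035056/1515708180 = 106.892... → 107.

107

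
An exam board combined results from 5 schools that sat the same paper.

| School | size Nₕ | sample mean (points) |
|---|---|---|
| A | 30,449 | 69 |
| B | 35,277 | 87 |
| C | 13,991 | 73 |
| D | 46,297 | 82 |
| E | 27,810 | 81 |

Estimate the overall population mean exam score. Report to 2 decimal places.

N = 30449 + 35277 + 13991 + 46297 + 27810 = 153824.
The stratified mean weights each stratum mean by its population share Nₕ/N.
Σ Nₕx̄ₕ = 30449·69 + 35277·87 + 13991·73 + 46297·82 + 27810·81 = 2100981 + 3069099 + 1021343 + 3796354 + 2252610 = 12240387.
Divide by N: 12240387 / 153824 = 79.5740... → 79.57.

79.57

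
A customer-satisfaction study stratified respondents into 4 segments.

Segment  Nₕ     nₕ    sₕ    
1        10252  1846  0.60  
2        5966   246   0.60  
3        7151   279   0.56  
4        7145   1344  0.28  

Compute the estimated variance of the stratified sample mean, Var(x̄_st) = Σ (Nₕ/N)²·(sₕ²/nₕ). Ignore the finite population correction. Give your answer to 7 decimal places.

N = 30514. Term for each stratum: Wₕ²sₕ²/nₕ.
Var(x̄_st) = 0.0000220135 + 0.0000559417 + 0.0000617315 + 0.0000031983 = 0.0001428851 → 0.0001429.

0.0001429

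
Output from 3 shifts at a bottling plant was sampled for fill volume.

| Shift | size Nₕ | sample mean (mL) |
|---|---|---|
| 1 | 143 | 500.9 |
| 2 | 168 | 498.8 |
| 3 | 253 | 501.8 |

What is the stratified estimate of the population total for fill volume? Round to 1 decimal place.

1: 143·500.9 = 71628.7
2: 168·498.8 = 83798.4
3: 253·501.8 = 126955.4
τ̂ = Σ Nₕx̄ₕ = 282382.5.

282382.5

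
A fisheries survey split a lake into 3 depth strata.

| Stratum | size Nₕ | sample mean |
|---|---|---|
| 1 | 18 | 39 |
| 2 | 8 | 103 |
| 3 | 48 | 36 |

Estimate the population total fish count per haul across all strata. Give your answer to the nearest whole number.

3254

Population total = Σ Nₕ·x̄ₕ (each stratum's size times its mean).
18·39 + 8·103 + 48·36 = 702 + 824 + 1728 = 3254.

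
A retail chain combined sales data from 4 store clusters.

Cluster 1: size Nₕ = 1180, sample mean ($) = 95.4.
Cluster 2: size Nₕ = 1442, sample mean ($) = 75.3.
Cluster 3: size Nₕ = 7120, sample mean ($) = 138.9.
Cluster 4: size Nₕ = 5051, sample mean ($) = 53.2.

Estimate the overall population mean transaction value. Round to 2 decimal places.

99.97

N = 1180 + 1442 + 7120 + 5051 = 14793.
Weight each subgroup mean by Nₕ/N and sum.
Σ Nₕx̄ₕ = 1180·95.4 + 1442·75.3 + 7120·138.9 + 5051·53.2 = 112572 + 108582.6 + 988968 + 268713.2 = 1478835.8.
Divide by N: 1478835.8 / 14793 = 99.9686... → 99.97.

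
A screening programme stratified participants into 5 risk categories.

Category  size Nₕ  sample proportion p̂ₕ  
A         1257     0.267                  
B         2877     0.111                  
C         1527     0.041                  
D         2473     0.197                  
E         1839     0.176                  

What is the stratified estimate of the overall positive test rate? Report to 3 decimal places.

Wₕ = Nₕ/N with N = 9973: 0.1260, 0.2885, 0.1531, 0.2480, 0.1844.
p̂_st = 0.1260·0.267 + 0.2885·0.111 + 0.1531·0.041 + 0.2480·0.197 + 0.1844·0.176 ≈ 0.15326... → 0.153.

0.153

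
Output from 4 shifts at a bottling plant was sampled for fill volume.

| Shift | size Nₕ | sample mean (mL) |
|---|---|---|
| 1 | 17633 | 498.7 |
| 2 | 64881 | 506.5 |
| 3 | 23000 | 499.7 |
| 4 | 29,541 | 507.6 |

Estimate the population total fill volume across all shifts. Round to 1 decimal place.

Population total = Σ Nₕ·x̄ₕ (each stratum's size times its mean).
17633·498.7 + 64881·506.5 + 23000·499.7 + 29541·507.6 = 8793577.1 + 32862226.5 + 11493100 + 14995011.6 = 68143915.2.

68143915.2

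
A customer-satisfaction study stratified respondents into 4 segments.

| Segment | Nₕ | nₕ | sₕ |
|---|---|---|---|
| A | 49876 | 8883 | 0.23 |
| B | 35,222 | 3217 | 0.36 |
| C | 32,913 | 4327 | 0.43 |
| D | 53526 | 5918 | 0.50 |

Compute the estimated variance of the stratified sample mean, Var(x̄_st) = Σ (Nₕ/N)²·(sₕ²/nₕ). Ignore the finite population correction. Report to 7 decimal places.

0.0000079

N = 171537. Term for each stratum: Wₕ²sₕ²/nₕ.
Var(x̄_st) = 0.0000005035 + 0.0000016985 + 0.0000015731 + 0.0000041132 = 0.0000078883 → 0.0000079.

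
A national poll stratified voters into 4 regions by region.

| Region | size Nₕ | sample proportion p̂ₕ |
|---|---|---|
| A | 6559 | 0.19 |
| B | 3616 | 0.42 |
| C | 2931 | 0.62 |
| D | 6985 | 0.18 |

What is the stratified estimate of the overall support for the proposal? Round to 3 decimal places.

Wₕ = Nₕ/N with N = 20091: 0.3265, 0.1800, 0.1459, 0.3477.
p̂_st = 0.3265·0.19 + 0.1800·0.42 + 0.1459·0.62 + 0.3477·0.18 ≈ 0.29065... → 0.291.

0.291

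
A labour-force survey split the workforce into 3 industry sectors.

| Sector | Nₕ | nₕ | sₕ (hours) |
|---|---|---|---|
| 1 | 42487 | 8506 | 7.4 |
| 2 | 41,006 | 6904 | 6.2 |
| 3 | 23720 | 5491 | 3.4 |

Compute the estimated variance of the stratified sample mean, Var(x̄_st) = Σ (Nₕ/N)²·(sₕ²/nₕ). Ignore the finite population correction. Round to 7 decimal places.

0.0019285

N = 107213; Wₕ = Nₕ/N.
sector 1: (42487/107213)²·7.4²/8506 = 0.0010110096
sector 2: (41006/107213)²·6.2²/6904 = 0.0008144839
sector 3: (23720/107213)²·3.4²/5491 = 0.0001030483
Sum = 0.0019285419 → 0.0019285.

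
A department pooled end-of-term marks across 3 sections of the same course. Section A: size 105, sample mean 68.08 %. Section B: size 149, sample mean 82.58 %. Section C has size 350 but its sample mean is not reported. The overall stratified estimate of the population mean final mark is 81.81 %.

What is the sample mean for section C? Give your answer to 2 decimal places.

85.60

Σ Nₕx̄ₕ = N·μ, so 350·x̄_C = 604·81.81 − (105·68.08 + 149·82.58).
= 49413.24 − 19452.82 = 29960.42.
x̄_C = 29960.42 / 350 = 85.6012 → 85.60.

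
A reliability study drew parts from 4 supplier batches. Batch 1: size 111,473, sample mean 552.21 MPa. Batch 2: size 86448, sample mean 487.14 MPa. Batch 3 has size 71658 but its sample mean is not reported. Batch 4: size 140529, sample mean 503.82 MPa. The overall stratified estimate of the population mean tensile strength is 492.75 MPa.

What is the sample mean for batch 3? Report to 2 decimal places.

385.31

Σ Nₕx̄ₕ = N·μ, so 71658·x̄_3 = 410108·492.75 − (111473·552.21 + 86448·487.14 + 140529·503.82).
= 202080717 − 174470104.83 = 27610612.17.
x̄_3 = 27610612.17 / 71658 = 385.3110... → 385.31.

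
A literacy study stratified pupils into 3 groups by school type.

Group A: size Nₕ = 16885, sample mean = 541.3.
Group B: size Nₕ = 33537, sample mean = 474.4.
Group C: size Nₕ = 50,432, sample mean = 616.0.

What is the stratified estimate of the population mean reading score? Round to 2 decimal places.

556.41

N = 16885 + 33537 + 50432 = 100854.
Weight each subgroup mean by Nₕ/N and sum.
Σ Nₕx̄ₕ = 16885·541.3 + 33537·474.4 + 50432·616.0 = 9139850.5 + 15909952.8 + 31066112 = 56115915.3.
Divide by N: 56115915.3 / 100854 = 556.4074... → 556.41.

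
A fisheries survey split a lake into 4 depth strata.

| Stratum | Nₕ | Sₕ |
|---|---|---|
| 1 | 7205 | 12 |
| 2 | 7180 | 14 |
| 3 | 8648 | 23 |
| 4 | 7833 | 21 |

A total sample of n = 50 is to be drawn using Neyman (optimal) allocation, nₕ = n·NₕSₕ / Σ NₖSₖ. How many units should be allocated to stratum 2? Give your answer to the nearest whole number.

1: NₕSₕ = 7205·12 = 86460
2: NₕSₕ = 7180·14 = 100520
3: NₕSₕ = 8648·23 = 198904
4: NₕSₕ = 7833·21 = 164493
Σ NₕSₕ = 550377.
n_2 = 50·100520/550377 = 9.132... → 9.

9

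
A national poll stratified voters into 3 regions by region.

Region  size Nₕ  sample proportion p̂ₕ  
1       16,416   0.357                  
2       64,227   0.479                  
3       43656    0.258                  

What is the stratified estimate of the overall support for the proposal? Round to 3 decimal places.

N = 16416 + 64227 + 43656 = 124299.
Overall proportion = Σ (Nₕ/N)·p̂ₕ.
Σ Nₕp̂ₕ = 5860.512 + 30764.733 + 11263.248 = 47888.493.
47888.493 / 124299 = 0.38527... → 0.385.

0.385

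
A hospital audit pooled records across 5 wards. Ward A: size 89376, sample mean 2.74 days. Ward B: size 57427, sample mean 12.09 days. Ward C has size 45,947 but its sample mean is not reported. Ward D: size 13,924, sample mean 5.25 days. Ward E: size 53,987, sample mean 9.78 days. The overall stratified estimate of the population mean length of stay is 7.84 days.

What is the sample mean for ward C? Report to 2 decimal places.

10.95

N = 89376 + 57427 + 45947 + 13924 + 53987 = 260661.
Overall total = μ·N = 7.84·260661 = 2043582.24.
Subtract the known strata: 89376·2.74 + 57427·12.09 + 13924·5.25 + 53987·9.78 = 1540276.53.
Remaining total for ward C: 2043582.24 − 1540276.53 = 503305.71.
Divide by its size: 503305.71 / 45947 = 10.9540... → 10.95.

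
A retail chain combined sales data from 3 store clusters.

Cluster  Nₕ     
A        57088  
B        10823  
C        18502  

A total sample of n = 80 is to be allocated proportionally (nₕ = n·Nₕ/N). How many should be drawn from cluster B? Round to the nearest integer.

N = 57088 + 10823 + 18502 = 86413.
n_B = 80·10823/86413 = 10.020... → 10.

10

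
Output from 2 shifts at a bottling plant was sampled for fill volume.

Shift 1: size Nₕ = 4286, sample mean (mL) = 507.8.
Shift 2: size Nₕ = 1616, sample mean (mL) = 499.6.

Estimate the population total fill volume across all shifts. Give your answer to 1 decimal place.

Estimate total by summing Nₕ·x̄ₕ over strata.
4286·507.8 + 1616·499.6 = 2176430.8 + 807353.6 = 2983784.4.

2983784.4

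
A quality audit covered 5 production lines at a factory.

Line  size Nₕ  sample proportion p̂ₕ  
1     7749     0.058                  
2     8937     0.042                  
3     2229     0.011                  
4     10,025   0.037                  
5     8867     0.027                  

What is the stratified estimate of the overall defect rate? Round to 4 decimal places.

0.0386

Wₕ = Nₕ/N with N = 37807: 0.2050, 0.2364, 0.0590, 0.2652, 0.2345.
p̂_st = 0.2050·0.058 + 0.2364·0.042 + 0.0590·0.011 + 0.2652·0.037 + 0.2345·0.027 ≈ 0.038608... → 0.0386.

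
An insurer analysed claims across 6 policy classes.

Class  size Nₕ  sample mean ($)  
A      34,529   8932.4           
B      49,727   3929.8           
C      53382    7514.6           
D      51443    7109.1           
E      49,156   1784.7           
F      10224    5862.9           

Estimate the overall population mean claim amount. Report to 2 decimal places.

x̄_st = (Σ Nₕx̄ₕ) / (Σ Nₕ) = (34529·8932.4 + 49727·3929.8 + 53382·7514.6 + 51443·7109.1 + 49156·1784.7 + 10224·5862.9) / 248461
= 1418372815.5 / 248461 = 5708.6336... → 5708.63.

5708.63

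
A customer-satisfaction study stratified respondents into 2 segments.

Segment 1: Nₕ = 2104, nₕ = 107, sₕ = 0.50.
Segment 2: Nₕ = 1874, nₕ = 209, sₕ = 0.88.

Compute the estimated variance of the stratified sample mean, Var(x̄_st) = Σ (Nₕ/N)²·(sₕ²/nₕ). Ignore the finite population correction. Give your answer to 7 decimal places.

N = 3978. Term for each stratum: Wₕ²sₕ²/nₕ.
Var(x̄_st) = 0.0006536092 + 0.0008222969 = 0.0014759061 → 0.0014759.

0.0014759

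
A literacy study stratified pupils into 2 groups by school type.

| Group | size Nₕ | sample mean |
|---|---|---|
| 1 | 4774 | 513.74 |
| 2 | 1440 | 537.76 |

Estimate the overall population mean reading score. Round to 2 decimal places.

N = 6214; weights Wₕ = Nₕ/N = (0.7683, 0.2317).
x̄_st = Σ Wₕ·x̄ₕ = 0.7683·513.74 + 0.2317·537.76 ≈ 519.3063...
→ 519.31.

519.31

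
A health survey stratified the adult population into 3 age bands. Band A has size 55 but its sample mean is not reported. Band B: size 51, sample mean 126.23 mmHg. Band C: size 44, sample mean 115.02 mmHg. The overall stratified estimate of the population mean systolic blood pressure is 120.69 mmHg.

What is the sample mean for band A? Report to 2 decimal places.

120.09

Σ Nₕx̄ₕ = N·μ, so 55·x̄_A = 150·120.69 − (51·126.23 + 44·115.02).
= 18103.5 − 11498.61 = 6604.89.
x̄_A = 6604.89 / 55 = 120.0889... → 120.09.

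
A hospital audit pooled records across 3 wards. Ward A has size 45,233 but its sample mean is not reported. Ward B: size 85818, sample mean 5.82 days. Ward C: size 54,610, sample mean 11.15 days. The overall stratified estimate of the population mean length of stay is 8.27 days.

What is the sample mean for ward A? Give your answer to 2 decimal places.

9.44

Σ Nₕx̄ₕ = N·μ, so 45233·x̄_A = 185661·8.27 − (85818·5.82 + 54610·11.15).
= 1535416.47 − 1108362.26 = 427054.21.
x̄_A = 427054.21 / 45233 = 9.4412... → 9.44.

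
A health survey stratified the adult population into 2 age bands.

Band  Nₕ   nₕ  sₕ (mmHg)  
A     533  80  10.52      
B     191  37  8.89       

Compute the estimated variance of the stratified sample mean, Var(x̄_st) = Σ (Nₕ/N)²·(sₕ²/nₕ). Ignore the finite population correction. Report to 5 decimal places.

N = 724; Wₕ = Nₕ/N.
band A: (533/724)²·10.52²/80 = 0.74975398
band B: (191/724)²·8.89²/37 = 0.14865907
Sum = 0.89841304 → 0.89841.

0.89841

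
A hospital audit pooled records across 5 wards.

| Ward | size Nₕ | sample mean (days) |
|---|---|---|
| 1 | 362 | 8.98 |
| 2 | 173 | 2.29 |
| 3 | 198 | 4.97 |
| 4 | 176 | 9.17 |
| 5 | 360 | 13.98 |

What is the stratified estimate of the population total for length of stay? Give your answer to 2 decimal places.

11277.71

1: 362·8.98 = 3250.76
2: 173·2.29 = 396.17
3: 198·4.97 = 984.06
4: 176·9.17 = 1613.92
5: 360·13.98 = 5032.8
τ̂ = Σ Nₕx̄ₕ = 11277.71.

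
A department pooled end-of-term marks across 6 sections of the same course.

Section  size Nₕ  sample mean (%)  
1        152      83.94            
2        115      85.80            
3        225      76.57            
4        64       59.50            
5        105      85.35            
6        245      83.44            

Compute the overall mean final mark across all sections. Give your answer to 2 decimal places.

x̄_st = (Σ Nₕx̄ₕ) / (Σ Nₕ) = (152·83.94 + 115·85.80 + 225·76.57 + 64·59.50 + 105·85.35 + 245·83.44) / 906
= 73066.68 / 906 = 80.6475... → 80.65.

80.65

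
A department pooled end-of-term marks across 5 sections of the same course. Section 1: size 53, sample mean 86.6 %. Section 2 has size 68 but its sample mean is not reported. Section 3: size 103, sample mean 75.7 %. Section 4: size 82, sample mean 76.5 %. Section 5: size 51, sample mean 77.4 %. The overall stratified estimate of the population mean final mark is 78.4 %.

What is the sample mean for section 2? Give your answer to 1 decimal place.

N = 53 + 68 + 103 + 82 + 51 = 357.
Overall total = μ·N = 78.4·357 = 27988.8.
Subtract the known strata: 53·86.6 + 103·75.7 + 82·76.5 + 51·77.4 = 22607.3.
Remaining total for section 2: 27988.8 − 22607.3 = 5381.5.
Divide by its size: 5381.5 / 68 = 79.140... → 79.1.

79.1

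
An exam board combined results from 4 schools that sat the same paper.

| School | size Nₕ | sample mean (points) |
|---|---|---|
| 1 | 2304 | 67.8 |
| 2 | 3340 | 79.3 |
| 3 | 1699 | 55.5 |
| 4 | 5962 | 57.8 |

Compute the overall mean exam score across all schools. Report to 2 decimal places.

N = 2304 + 3340 + 1699 + 5962 = 13305.
The stratified mean weights each stratum mean by its population share Nₕ/N.
Σ Nₕx̄ₕ = 2304·67.8 + 3340·79.3 + 1699·55.5 + 5962·57.8 = 156211.2 + 264862 + 94294.5 + 344603.6 = 859971.3.
Divide by N: 859971.3 / 13305 = 64.6352... → 64.64.

64.64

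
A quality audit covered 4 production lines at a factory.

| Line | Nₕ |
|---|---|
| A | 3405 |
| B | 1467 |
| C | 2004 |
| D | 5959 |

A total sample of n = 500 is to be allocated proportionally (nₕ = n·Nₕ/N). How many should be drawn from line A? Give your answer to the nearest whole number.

N = 3405 + 1467 + 2004 + 5959 = 12835.
n_A = 500·3405/12835 = 132.645... → 133.

133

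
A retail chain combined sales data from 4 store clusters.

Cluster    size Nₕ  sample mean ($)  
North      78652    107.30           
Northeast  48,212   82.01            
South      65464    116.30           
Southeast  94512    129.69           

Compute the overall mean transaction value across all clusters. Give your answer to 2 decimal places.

112.48

N = 78652 + 48212 + 65464 + 94512 = 286840.
The stratified mean weights each stratum mean by its population share Nₕ/N.
Σ Nₕx̄ₕ = 78652·107.30 + 48212·82.01 + 65464·116.30 + 94512·129.69 = 8439359.6 + 3953866.12 + 7613463.2 + 12257261.28 = 32263950.2.
Divide by N: 32263950.2 / 286840 = 112.4807... → 112.48.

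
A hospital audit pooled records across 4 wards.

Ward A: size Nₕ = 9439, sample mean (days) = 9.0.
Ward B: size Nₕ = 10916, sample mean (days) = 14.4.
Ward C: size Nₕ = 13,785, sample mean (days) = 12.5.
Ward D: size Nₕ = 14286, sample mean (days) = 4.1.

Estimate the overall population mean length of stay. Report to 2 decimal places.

9.77

N = 48426; weights Wₕ = Nₕ/N = (0.1949, 0.2254, 0.2847, 0.2950).
x̄_st = Σ Wₕ·x̄ₕ = 0.1949·9.0 + 0.2254·14.4 + 0.2847·12.5 + 0.2950·4.1 ≈ 9.7680...
→ 9.77.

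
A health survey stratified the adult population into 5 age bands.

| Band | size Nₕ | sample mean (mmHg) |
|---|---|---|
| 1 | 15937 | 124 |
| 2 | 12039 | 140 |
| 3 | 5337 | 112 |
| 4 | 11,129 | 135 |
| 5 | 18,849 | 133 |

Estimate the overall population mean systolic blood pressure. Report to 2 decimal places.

N = 63291; weights Wₕ = Nₕ/N = (0.2518, 0.1902, 0.0843, 0.1758, 0.2978).
x̄_st = Σ Wₕ·x̄ₕ = 0.2518·124 + 0.1902·140 + 0.0843·112 + 0.1758·135 + 0.2978·133 ≈ 130.6461...
→ 130.65.

130.65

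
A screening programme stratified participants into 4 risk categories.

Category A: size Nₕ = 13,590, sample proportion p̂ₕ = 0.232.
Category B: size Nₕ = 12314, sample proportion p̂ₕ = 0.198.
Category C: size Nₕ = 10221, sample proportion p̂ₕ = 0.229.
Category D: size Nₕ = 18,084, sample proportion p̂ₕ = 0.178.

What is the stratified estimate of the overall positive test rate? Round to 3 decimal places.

Wₕ = Nₕ/N with N = 54209: 0.2507, 0.2272, 0.1885, 0.3336.
p̂_st = 0.2507·0.232 + 0.2272·0.198 + 0.1885·0.229 + 0.3336·0.178 ≈ 0.20570... → 0.206.

0.206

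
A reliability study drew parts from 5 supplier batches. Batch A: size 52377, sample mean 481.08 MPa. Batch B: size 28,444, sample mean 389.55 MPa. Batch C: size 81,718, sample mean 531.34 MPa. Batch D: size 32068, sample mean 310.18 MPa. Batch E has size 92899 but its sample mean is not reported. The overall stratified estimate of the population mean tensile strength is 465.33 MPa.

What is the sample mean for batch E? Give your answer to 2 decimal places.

475.14

N = 52377 + 28444 + 81718 + 32068 + 92899 = 287506.
Overall total = μ·N = 465.33·287506 = 133785166.98.
Subtract the known strata: 52377·481.08 + 28444·389.55 + 81718·531.34 + 32068·310.18 = 89644781.72.
Remaining total for batch E: 133785166.98 − 89644781.72 = 44140385.26.
Divide by its size: 44140385.26 / 92899 = 475.1438... → 475.14.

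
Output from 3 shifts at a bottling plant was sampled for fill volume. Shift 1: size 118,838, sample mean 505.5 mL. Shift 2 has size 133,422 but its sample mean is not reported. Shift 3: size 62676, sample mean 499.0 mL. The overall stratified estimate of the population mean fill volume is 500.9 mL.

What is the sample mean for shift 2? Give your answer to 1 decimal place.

497.7

N = 118838 + 133422 + 62676 = 314936.
Overall total = μ·N = 500.9·314936 = 157751442.4.
Subtract the known strata: 118838·505.5 + 62676·499.0 = 91347933.
Remaining total for shift 2: 157751442.4 − 91347933 = 66403509.4.
Divide by its size: 66403509.4 / 133422 = 497.695... → 497.7.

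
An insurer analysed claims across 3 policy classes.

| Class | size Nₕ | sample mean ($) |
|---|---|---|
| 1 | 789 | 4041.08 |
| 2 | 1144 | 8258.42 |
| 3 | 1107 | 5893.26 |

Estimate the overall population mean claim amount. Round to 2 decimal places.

6302.59

N = 789 + 1144 + 1107 = 3040.
Weight each subgroup mean by Nₕ/N and sum.
Σ Nₕx̄ₕ = 789·4041.08 + 1144·8258.42 + 1107·5893.26 = 3188412.12 + 9447632.48 + 6523838.82 = 19159883.42.
Divide by N: 19159883.42 / 3040 = 6302.5932... → 6302.59.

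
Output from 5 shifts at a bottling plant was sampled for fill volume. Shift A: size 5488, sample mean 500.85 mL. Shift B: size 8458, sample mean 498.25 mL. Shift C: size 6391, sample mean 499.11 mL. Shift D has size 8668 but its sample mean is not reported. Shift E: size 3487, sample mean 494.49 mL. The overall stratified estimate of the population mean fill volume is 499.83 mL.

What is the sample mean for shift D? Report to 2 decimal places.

503.40

Σ Nₕx̄ₕ = N·μ, so 8668·x̄_D = 32492·499.83 − (5488·500.85 + 8458·498.25 + 6391·499.11 + 3487·494.49).
= 16240476.36 − 11876961.94 = 4363514.42.
x̄_D = 4363514.42 / 8668 = 503.4050... → 503.40.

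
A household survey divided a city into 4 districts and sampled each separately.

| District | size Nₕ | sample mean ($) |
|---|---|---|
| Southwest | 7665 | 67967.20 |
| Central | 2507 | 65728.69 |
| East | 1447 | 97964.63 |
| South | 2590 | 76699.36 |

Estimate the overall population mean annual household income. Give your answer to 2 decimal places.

72218.78

N = 7665 + 2507 + 1447 + 2590 = 14209.
The stratified mean weights each stratum mean by its population share Nₕ/N.
Σ Nₕx̄ₕ = 7665·67967.20 + 2507·65728.69 + 1447·97964.63 + 2590·76699.36 = 520968588 + 164781825.83 + 141754819.61 + 198651342.4 = 1026156575.84.
Divide by N: 1026156575.84 / 14209 = 72218.7751... → 72218.78.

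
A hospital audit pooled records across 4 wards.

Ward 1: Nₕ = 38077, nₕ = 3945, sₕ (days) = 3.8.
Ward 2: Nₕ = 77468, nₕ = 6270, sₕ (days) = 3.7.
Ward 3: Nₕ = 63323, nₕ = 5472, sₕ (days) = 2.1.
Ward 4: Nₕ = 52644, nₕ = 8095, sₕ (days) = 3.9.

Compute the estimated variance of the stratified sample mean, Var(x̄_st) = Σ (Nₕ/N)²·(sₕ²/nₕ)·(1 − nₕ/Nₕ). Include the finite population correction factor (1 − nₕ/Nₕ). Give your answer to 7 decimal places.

N = 231512; Wₕ = Nₕ/N.
ward 1: (38077/231512)²·3.8²/3945·(1 − 3945/38077) = 0.0000887560
ward 2: (77468/231512)²·3.7²/6270·(1 − 6270/77468) = 0.0002246876
ward 3: (63323/231512)²·2.1²/5472·(1 − 5472/63323) = 0.0000550830
ward 4: (52644/231512)²·3.9²/8095·(1 − 8095/52644) = 0.0000822152
Sum = 0.0004507418 → 0.0004507.

0.0004507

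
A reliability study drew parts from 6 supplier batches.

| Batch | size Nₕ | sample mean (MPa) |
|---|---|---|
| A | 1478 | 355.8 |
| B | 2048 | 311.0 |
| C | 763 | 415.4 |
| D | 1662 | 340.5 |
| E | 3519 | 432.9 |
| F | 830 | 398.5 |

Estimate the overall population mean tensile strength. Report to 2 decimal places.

x̄_st = (Σ Nₕx̄ₕ) / (Σ Nₕ) = (1478·355.8 + 2048·311.0 + 763·415.4 + 1662·340.5 + 3519·432.9 + 830·398.5) / 10300
= 3899791.7 / 10300 = 378.6206... → 378.62.

378.62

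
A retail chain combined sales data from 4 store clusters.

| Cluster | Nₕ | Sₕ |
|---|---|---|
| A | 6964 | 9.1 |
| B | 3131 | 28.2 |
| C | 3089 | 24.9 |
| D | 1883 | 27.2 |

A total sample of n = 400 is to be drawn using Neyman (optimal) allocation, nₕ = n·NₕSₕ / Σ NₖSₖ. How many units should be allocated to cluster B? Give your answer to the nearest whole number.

A: NₕSₕ = 6964·9.1 = 63372.4
B: NₕSₕ = 3131·28.2 = 88294.2
C: NₕSₕ = 3089·24.9 = 76916.1
D: NₕSₕ = 1883·27.2 = 51217.6
Σ NₕSₕ = 279800.3.
n_B = 400·88294.2/279800.3 = 126.225... → 126.

126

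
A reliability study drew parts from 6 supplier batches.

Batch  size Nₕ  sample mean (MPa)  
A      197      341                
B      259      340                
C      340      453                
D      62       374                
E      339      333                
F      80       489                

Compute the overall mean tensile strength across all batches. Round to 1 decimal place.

x̄_st = (Σ Nₕx̄ₕ) / (Σ Nₕ) = (197·341 + 259·340 + 340·453 + 62·374 + 339·333 + 80·489) / 1277
= 484452 / 1277 = 379.367... → 379.4.

379.4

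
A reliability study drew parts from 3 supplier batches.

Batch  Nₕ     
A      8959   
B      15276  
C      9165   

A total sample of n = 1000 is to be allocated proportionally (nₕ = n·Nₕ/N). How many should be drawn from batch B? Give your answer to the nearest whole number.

N = 8959 + 15276 + 9165 = 33400.
n_B = 1000·15276/33400 = 457.365... → 457.

457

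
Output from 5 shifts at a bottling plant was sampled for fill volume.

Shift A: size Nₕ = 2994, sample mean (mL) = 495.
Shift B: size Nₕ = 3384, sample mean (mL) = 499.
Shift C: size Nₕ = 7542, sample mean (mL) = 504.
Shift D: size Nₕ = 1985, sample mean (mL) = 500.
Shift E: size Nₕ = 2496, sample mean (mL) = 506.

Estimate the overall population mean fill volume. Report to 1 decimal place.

501.5

N = 18401; weights Wₕ = Nₕ/N = (0.1627, 0.1839, 0.4099, 0.1079, 0.1356).
x̄_st = Σ Wₕ·x̄ₕ = 0.1627·495 + 0.1839·499 + 0.4099·504 + 0.1079·500 + 0.1356·506 ≈ 501.456...
→ 501.5.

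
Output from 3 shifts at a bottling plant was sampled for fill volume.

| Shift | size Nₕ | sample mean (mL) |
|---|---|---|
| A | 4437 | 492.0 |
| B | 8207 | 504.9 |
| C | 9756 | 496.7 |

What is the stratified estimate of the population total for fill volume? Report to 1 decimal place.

11172523.5

A: 4437·492.0 = 2183004
B: 8207·504.9 = 4143714.3
C: 9756·496.7 = 4845805.2
τ̂ = Σ Nₕx̄ₕ = 11172523.5.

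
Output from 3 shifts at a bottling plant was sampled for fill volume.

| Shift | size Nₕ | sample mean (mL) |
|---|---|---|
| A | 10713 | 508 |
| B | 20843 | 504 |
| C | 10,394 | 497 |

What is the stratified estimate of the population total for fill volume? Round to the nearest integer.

A: 10713·508 = 5442204
B: 20843·504 = 10504872
C: 10394·497 = 5165818
τ̂ = Σ Nₕx̄ₕ = 21112894.

21112894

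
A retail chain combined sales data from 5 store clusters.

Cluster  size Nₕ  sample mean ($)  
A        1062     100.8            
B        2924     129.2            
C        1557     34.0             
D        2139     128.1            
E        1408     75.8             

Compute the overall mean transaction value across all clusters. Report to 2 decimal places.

101.05

x̄_st = (Σ Nₕx̄ₕ) / (Σ Nₕ) = (1062·100.8 + 2924·129.2 + 1557·34.0 + 2139·128.1 + 1408·75.8) / 9090
= 918500.7 / 9090 = 101.0452... → 101.05.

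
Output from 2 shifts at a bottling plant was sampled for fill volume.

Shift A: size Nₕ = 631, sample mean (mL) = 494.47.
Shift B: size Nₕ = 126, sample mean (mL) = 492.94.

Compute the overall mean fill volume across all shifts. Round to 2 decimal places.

N = 631 + 126 = 757.
Weight each subgroup mean by Nₕ/N and sum.
Σ Nₕx̄ₕ = 631·494.47 + 126·492.94 = 312010.57 + 62110.44 = 374121.01.
Divide by N: 374121.01 / 757 = 494.2153... → 494.22.

494.22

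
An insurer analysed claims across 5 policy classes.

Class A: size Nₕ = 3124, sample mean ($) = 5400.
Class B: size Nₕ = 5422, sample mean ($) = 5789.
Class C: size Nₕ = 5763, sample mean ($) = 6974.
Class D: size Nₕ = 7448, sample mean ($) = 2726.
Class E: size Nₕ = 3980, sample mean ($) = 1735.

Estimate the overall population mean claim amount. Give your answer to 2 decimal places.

4493.81

N = 3124 + 5422 + 5763 + 7448 + 3980 = 25737.
Weight each subgroup mean by Nₕ/N and sum.
Σ Nₕx̄ₕ = 3124·5400 + 5422·5789 + 5763·6974 + 7448·2726 + 3980·1735 = 16869600 + 31387958 + 40191162 + 20303248 + 6905300 = 115657268.
Divide by N: 115657268 / 25737 = 4493.8131... → 4493.81.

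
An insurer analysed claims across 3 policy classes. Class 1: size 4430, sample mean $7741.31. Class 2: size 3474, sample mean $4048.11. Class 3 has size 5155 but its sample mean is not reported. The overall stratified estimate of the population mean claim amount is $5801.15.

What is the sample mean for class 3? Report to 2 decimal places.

N = 4430 + 3474 + 5155 = 13059.
Overall total = μ·N = 5801.15·13059 = 75757217.85.
Subtract the known strata: 4430·7741.31 + 3474·4048.11 = 48357137.44.
Remaining total for class 3: 75757217.85 − 48357137.44 = 27400080.41.
Divide by its size: 27400080.41 / 5155 = 5315.2435... → 5315.24.

5315.24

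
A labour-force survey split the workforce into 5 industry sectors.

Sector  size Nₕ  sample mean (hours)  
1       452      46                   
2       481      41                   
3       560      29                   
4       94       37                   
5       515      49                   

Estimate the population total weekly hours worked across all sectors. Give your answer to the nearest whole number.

Estimate total by summing Nₕ·x̄ₕ over strata.
452·46 + 481·41 + 560·29 + 94·37 + 515·49 = 20792 + 19721 + 16240 + 3478 + 25235 = 85466.

85466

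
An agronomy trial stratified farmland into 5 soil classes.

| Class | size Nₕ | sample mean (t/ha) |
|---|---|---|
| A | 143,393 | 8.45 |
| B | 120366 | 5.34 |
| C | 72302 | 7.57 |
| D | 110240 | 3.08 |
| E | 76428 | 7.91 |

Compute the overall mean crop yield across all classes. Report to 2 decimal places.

x̄_st = (Σ Nₕx̄ₕ) / (Σ Nₕ) = (143393·8.45 + 120366·5.34 + 72302·7.57 + 110240·3.08 + 76428·7.91) / 522729
= 3345836.11 / 522729 = 6.4007... → 6.40.

6.40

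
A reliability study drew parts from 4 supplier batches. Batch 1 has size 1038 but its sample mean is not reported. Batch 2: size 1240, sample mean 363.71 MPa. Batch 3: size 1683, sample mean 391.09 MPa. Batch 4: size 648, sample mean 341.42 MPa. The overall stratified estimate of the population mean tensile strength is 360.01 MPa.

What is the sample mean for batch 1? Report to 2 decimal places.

N = 1038 + 1240 + 1683 + 648 = 4609.
Overall total = μ·N = 360.01·4609 = 1659286.09.
Subtract the known strata: 1240·363.71 + 1683·391.09 + 648·341.42 = 1330445.03.
Remaining total for batch 1: 1659286.09 − 1330445.03 = 328841.06.
Divide by its size: 328841.06 / 1038 = 316.8026... → 316.80.

316.80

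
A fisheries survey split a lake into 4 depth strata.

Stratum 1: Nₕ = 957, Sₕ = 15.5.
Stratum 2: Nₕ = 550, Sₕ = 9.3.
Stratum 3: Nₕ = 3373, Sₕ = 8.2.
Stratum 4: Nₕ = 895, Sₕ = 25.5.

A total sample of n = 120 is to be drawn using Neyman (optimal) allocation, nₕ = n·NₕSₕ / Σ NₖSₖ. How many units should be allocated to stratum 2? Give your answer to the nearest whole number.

Σ NₕSₕ = 957·15.5 + 550·9.3 + 3373·8.2 + 895·25.5 = 70429.6.
Share for 2: 5115/70429.6 = 0.07263.
n_2 = 120 × 0.07263 = 8.715... → 9.

9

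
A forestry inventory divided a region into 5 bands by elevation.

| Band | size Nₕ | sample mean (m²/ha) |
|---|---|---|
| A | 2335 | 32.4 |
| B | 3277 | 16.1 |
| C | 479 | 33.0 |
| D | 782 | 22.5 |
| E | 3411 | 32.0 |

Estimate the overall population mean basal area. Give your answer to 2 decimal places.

26.35

N = 2335 + 3277 + 479 + 782 + 3411 = 10284.
The stratified mean weights each stratum mean by its population share Nₕ/N.
Σ Nₕx̄ₕ = 2335·32.4 + 3277·16.1 + 479·33.0 + 782·22.5 + 3411·32.0 = 75654 + 52759.7 + 15807 + 17595 + 109152 = 270967.7.
Divide by N: 270967.7 / 10284 = 26.3485... → 26.35.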